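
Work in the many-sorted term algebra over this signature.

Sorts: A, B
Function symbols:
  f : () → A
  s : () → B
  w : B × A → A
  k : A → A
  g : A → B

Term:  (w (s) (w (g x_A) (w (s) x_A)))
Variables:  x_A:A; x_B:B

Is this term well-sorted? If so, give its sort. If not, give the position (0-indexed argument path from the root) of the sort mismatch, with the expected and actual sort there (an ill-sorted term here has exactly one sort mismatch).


  (s) : B
      x_A : A
    (g x_A) : B
      (s) : B
      x_A : A
    (w (s) x_A) : A
  (w (g x_A) (w (s) x_A)) : A
(w (s) (w (g x_A) (w (s) x_A))) : A

well-sorted; sort = A


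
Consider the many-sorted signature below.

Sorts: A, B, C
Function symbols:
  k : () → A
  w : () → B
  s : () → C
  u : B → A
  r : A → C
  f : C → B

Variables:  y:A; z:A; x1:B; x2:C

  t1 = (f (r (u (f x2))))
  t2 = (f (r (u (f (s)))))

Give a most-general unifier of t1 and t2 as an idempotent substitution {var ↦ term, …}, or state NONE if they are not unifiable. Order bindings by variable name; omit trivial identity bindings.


{x2 ↦ (s)}


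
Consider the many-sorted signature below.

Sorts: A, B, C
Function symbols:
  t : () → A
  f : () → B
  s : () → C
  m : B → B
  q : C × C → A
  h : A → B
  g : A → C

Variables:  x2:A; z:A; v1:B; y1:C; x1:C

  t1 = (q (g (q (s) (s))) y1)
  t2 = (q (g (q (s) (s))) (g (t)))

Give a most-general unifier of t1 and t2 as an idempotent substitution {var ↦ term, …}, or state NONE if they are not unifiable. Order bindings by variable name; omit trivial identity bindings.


{y1 ↦ (g (t))}


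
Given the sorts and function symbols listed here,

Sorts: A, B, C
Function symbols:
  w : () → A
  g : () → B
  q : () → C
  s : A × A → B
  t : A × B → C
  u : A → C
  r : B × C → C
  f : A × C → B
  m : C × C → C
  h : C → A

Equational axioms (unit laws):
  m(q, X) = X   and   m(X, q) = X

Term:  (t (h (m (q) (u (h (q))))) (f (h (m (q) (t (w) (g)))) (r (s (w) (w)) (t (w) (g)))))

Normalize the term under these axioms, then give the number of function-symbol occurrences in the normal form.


1. (t (h (m (q) (u (h (q))))) (f (h (m (q) (t (w) (g)))) (r (s (w) (w)) (t (w) (g)))))  →  (t (h (u (h (q)))) (f (h (m (q) (t (w) (g)))) (r (s (w) (w)) (t (w) (g)))))
2. (t (h (u (h (q)))) (f (h (m (q) (t (w) (g)))) (r (s (w) (w)) (t (w) (g)))))  →  (t (h (u (h (q)))) (f (h (t (w) (g))) (r (s (w) (w)) (t (w) (g)))))
normal form: (t (h (u (h (q)))) (f (h (t (w) (g))) (r (s (w) (w)) (t (w) (g)))))

size = 17


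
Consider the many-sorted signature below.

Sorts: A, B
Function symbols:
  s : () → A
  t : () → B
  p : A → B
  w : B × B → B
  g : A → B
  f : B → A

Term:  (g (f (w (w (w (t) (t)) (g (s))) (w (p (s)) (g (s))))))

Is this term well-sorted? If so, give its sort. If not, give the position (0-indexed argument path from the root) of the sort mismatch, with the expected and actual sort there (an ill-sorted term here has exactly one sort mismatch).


          (t) : B
          (t) : B
        (w (t) (t)) : B
          (s) : A
        (g (s)) : B
      (w (w (t) (t)) (g (s))) : B
          (s) : A
        (p (s)) : B
          (s) : A
        (g (s)) : B
      (w (p (s)) (g (s))) : B
    (w (w (w (t) (t)) (g (s))) (w (p (s)) (g (s)))) : B
  (f (w (w (w (t) (t)) (g (s))) (w (p (s)) (g (s))))) : A
(g (f (w (w (w (t) (t)) (g (s))) (w (p (s)) (g (s)))))) : B

well-sorted; sort = B


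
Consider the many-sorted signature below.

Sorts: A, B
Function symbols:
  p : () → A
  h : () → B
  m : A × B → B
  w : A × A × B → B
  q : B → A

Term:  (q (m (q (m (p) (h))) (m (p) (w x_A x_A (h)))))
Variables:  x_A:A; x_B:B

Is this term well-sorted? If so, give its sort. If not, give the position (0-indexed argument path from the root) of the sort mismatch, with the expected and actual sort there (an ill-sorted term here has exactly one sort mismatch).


        (p) : A
        (h) : B
      (m (p) (h)) : B
    (q (m (p) (h))) : A
      (p) : A
        x_A : A
        x_A : A
        (h) : B
      (w x_A x_A (h)) : B
    (m (p) (w x_A x_A (h))) : B
  (m (q (m (p) (h))) (m (p) (w x_A x_A (h)))) : B
(q (m (q (m (p) (h))) (m (p) (w x_A x_A (h))))) : A

well-sorted; sort = A


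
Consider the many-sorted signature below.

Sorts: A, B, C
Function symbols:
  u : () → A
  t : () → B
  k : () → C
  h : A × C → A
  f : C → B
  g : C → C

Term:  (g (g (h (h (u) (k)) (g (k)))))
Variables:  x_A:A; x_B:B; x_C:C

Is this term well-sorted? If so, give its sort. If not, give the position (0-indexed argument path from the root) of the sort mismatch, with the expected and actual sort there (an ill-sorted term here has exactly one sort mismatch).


        (u) : A
        (k) : C
      (h (u) (k)) : A
        (k) : C
      (g (k)) : C
    (h (h (u) (k)) (g (k))) : A
  (g (h (h (u) (k)) (g (k)))) : ✗ arg 0 at [0, 0] has sort A, expected C

ill-sorted at position [0, 0]: expected C, got A


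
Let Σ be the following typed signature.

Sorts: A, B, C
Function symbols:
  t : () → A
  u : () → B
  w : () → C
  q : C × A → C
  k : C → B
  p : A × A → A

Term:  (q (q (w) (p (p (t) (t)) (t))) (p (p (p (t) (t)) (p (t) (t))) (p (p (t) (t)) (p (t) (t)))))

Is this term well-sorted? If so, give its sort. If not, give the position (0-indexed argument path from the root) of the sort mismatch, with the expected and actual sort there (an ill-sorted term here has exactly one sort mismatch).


well-sorted; sort = C

    (w) : C
        (t) : A
        (t) : A
      (p (t) (t)) : A
      (t) : A
    (p (p (t) (t)) (t)) : A
  (q (w) (p (p (t) (t)) (t))) : C
        (t) : A
        (t) : A
      (p (t) (t)) : A
        (t) : A
        (t) : A
      (p (t) (t)) : A
    (p (p (t) (t)) (p (t) (t))) : A
        (t) : A
        (t) : A
      (p (t) (t)) : A
        (t) : A
        (t) : A
      (p (t) (t)) : A
    (p (p (t) (t)) (p (t) (t))) : A
  (p (p (p (t) (t)) (p (t) (t))) (p (p (t) (t)) (p (t) (t)))) : A
(q (q (w) (p (p (t) (t)) (t))) (p (p (p (t) (t)) (p (t) (t))) (p (p (t) (t)) (p (t) (t))))) : C


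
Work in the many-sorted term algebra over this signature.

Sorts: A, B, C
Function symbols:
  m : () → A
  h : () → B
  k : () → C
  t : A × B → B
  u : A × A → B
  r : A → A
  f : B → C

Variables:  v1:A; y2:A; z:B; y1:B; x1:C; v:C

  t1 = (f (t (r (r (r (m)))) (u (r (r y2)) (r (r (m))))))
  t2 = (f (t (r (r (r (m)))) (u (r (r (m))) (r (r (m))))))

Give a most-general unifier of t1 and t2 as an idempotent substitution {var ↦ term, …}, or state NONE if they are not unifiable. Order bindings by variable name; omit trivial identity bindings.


{y2 ↦ (m)}


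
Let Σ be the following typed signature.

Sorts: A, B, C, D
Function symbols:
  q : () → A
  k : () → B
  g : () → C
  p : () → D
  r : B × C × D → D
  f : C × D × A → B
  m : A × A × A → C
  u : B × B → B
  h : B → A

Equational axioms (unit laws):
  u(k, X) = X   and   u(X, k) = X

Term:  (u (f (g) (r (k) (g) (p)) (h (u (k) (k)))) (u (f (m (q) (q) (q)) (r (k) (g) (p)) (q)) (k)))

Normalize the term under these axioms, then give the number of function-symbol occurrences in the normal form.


1. (u (f (g) (r (k) (g) (p)) (h (u (k) (k)))) (u (f (m (q) (q) (q)) (r (k) (g) (p)) (q)) (k)))  →  (u (f (g) (r (k) (g) (p)) (h (k))) (u (f (m (q) (q) (q)) (r (k) (g) (p)) (q)) (k)))
2. (u (f (g) (r (k) (g) (p)) (h (k))) (u (f (m (q) (q) (q)) (r (k) (g) (p)) (q)) (k)))  →  (u (f (g) (r (k) (g) (p)) (h (k))) (f (m (q) (q) (q)) (r (k) (g) (p)) (q)))
normal form: (u (f (g) (r (k) (g) (p)) (h (k))) (f (m (q) (q) (q)) (r (k) (g) (p)) (q)))

size = 19


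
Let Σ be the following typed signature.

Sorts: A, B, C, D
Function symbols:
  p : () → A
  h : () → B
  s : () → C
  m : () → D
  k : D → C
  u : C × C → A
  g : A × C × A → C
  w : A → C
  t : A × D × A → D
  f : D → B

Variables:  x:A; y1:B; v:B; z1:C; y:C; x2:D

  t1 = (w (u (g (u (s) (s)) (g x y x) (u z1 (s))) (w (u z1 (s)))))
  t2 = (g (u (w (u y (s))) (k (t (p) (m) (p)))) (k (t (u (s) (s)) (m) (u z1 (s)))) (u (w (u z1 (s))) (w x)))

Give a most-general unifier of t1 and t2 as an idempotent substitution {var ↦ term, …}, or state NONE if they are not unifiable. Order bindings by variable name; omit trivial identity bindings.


head clash or occurs-check failure — not unifiable

NONE (not unifiable)


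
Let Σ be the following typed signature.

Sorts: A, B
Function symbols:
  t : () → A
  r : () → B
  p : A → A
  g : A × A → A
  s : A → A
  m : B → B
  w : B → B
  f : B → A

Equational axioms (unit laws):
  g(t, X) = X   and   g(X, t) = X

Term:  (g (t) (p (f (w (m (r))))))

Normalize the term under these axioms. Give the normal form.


1. (g (t) (p (f (w (m (r))))))  →  (p (f (w (m (r)))))

normal form = (p (f (w (m (r)))))


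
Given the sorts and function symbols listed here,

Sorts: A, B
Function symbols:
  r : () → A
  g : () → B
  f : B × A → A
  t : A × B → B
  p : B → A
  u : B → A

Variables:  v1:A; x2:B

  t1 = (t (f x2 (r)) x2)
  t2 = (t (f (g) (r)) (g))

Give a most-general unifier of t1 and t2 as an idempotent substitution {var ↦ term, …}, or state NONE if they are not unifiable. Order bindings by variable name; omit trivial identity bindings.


{x2 ↦ (g)}


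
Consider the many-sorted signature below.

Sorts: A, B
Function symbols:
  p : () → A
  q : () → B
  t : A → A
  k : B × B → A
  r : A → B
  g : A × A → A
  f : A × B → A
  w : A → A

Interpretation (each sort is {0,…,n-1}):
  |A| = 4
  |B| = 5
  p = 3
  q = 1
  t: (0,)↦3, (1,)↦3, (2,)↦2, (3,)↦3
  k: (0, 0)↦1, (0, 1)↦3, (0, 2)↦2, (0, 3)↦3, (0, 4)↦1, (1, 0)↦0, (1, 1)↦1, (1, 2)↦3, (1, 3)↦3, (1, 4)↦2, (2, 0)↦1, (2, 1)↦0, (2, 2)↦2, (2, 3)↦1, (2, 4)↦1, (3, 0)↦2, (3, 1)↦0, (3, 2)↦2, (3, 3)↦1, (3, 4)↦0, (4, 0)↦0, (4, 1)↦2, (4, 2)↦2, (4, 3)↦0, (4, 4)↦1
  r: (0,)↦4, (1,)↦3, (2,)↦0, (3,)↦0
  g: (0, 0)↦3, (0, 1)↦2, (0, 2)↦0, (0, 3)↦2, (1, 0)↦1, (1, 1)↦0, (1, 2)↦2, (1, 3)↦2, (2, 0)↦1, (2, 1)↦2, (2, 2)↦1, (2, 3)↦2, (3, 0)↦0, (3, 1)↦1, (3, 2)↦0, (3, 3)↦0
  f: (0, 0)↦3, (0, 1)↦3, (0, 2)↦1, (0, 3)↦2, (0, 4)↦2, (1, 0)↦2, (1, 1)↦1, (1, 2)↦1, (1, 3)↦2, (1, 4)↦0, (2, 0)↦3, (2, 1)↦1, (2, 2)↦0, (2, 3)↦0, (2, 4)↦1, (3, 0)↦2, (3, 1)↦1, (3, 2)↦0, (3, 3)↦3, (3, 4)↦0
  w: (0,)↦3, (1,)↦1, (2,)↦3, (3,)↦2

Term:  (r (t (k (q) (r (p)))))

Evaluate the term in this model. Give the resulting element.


  q = 1
  p = 3
  (r (p)) = r(3,) = 0
  (k (q) (r (p))) = k(1, 0) = 0
  (t (k (q) (r (p)))) = t(0,) = 3
  (r (t (k (q) (r (p))))) = r(3,) = 0

value = 0


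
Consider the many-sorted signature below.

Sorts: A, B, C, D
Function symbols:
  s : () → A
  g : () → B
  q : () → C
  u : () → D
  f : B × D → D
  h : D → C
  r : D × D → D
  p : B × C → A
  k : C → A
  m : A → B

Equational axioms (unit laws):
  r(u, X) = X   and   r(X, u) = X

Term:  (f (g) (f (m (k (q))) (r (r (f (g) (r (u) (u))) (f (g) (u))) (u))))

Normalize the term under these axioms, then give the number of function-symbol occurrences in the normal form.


1. (f (g) (f (m (k (q))) (r (r (f (g) (r (u) (u))) (f (g) (u))) (u))))  →  (f (g) (f (m (k (q))) (r (f (g) (r (u) (u))) (f (g) (u)))))
2. (f (g) (f (m (k (q))) (r (f (g) (r (u) (u))) (f (g) (u)))))  →  (f (g) (f (m (k (q))) (r (f (g) (u)) (f (g) (u)))))
normal form: (f (g) (f (m (k (q))) (r (f (g) (u)) (f (g) (u)))))

size = 13


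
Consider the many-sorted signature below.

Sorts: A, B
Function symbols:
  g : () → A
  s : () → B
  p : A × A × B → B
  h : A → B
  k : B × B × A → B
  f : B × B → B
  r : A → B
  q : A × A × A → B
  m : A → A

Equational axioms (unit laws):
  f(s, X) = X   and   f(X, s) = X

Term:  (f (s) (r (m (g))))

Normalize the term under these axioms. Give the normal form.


normal form = (r (m (g)))

1. (f (s) (r (m (g))))  →  (r (m (g)))


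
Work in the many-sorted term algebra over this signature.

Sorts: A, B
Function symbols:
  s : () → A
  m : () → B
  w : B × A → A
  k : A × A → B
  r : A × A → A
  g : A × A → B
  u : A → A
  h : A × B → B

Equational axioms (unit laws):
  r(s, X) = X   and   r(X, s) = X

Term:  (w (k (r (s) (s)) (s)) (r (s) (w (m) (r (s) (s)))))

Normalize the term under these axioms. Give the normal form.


normal form = (w (k (s) (s)) (w (m) (s)))

1. (w (k (r (s) (s)) (s)) (r (s) (w (m) (r (s) (s)))))  →  (w (k (s) (s)) (r (s) (w (m) (r (s) (s)))))
2. (w (k (s) (s)) (r (s) (w (m) (r (s) (s)))))  →  (w (k (s) (s)) (w (m) (r (s) (s))))
3. (w (k (s) (s)) (w (m) (r (s) (s))))  →  (w (k (s) (s)) (w (m) (s)))


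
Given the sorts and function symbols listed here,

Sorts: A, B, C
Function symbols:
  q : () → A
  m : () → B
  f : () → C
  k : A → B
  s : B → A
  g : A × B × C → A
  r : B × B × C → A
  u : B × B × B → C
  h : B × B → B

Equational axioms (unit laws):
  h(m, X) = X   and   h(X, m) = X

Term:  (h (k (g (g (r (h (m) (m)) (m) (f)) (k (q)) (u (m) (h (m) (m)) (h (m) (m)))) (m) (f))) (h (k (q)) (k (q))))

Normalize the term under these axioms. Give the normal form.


normal form = (h (k (g (g (r (m) (m) (f)) (k (q)) (u (m) (m) (m))) (m) (f))) (h (k (q)) (k (q))))

1. (h (k (g (g (r (h (m) (m)) (m) (f)) (k (q)) (u (m) (h (m) (m)) (h (m) (m)))) (m) (f))) (h (k (q)) (k (q))))  →  (h (k (g (g (r (m) (m) (f)) (k (q)) (u (m) (h (m) (m)) (h (m) (m)))) (m) (f))) (h (k (q)) (k (q))))
2. (h (k (g (g (r (m) (m) (f)) (k (q)) (u (m) (h (m) (m)) (h (m) (m)))) (m) (f))) (h (k (q)) (k (q))))  →  (h (k (g (g (r (m) (m) (f)) (k (q)) (u (m) (m) (h (m) (m)))) (m) (f))) (h (k (q)) (k (q))))
3. (h (k (g (g (r (m) (m) (f)) (k (q)) (u (m) (m) (h (m) (m)))) (m) (f))) (h (k (q)) (k (q))))  →  (h (k (g (g (r (m) (m) (f)) (k (q)) (u (m) (m) (m))) (m) (f))) (h (k (q)) (k (q))))


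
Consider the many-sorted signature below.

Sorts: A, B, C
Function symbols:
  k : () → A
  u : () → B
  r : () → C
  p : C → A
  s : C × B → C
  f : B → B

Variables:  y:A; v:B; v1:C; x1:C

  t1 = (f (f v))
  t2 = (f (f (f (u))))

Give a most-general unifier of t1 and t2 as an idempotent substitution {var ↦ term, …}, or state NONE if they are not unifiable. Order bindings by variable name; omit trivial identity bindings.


{v ↦ (f (u))}


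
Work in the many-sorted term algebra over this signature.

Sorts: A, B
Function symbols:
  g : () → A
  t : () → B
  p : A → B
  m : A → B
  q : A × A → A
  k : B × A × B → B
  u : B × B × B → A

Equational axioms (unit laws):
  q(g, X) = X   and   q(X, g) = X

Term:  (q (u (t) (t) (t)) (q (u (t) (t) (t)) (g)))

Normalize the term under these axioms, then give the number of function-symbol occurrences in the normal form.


size = 9

1. (q (u (t) (t) (t)) (q (u (t) (t) (t)) (g)))  →  (q (u (t) (t) (t)) (u (t) (t) (t)))
normal form: (q (u (t) (t) (t)) (u (t) (t) (t)))


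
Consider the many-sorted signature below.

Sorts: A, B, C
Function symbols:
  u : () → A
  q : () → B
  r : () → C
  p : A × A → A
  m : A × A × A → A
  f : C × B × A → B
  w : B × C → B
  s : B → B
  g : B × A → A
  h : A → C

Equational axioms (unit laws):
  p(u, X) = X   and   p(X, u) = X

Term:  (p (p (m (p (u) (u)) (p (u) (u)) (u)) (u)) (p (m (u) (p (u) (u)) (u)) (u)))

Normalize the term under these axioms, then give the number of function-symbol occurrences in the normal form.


1. (p (p (m (p (u) (u)) (p (u) (u)) (u)) (u)) (p (m (u) (p (u) (u)) (u)) (u)))  →  (p (m (p (u) (u)) (p (u) (u)) (u)) (p (m (u) (p (u) (u)) (u)) (u)))
2. (p (m (p (u) (u)) (p (u) (u)) (u)) (p (m (u) (p (u) (u)) (u)) (u)))  →  (p (m (u) (p (u) (u)) (u)) (p (m (u) (p (u) (u)) (u)) (u)))
3. (p (m (u) (p (u) (u)) (u)) (p (m (u) (p (u) (u)) (u)) (u)))  →  (p (m (u) (u) (u)) (p (m (u) (p (u) (u)) (u)) (u)))
4. (p (m (u) (u) (u)) (p (m (u) (p (u) (u)) (u)) (u)))  →  (p (m (u) (u) (u)) (m (u) (p (u) (u)) (u)))
5. (p (m (u) (u) (u)) (m (u) (p (u) (u)) (u)))  →  (p (m (u) (u) (u)) (m (u) (u) (u)))
normal form: (p (m (u) (u) (u)) (m (u) (u) (u)))

size = 9


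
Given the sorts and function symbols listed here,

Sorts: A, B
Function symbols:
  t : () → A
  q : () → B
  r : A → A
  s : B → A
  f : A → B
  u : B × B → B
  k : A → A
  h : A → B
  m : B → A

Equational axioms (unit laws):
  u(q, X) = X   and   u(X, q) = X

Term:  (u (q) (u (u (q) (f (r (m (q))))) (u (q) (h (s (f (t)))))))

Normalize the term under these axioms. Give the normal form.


1. (u (q) (u (u (q) (f (r (m (q))))) (u (q) (h (s (f (t)))))))  →  (u (u (q) (f (r (m (q))))) (u (q) (h (s (f (t))))))
2. (u (u (q) (f (r (m (q))))) (u (q) (h (s (f (t))))))  →  (u (f (r (m (q)))) (u (q) (h (s (f (t))))))
3. (u (f (r (m (q)))) (u (q) (h (s (f (t))))))  →  (u (f (r (m (q)))) (h (s (f (t)))))

normal form = (u (f (r (m (q)))) (h (s (f (t)))))


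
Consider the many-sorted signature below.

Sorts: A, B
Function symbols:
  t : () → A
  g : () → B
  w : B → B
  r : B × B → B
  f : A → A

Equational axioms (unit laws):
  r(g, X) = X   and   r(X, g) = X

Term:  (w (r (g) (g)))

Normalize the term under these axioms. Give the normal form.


normal form = (w (g))

1. (w (r (g) (g)))  →  (w (g))


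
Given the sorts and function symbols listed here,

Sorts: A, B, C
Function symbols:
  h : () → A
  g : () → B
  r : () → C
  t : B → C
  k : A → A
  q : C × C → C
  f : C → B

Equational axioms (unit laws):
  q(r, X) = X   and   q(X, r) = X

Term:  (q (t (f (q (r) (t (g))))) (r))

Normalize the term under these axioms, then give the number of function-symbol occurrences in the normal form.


size = 4

1. (q (t (f (q (r) (t (g))))) (r))  →  (t (f (q (r) (t (g)))))
2. (t (f (q (r) (t (g)))))  →  (t (f (t (g))))
normal form: (t (f (t (g))))


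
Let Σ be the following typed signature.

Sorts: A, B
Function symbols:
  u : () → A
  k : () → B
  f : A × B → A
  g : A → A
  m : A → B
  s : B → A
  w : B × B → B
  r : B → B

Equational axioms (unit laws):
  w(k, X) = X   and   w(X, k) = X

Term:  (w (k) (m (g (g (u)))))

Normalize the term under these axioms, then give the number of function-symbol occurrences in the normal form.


size = 4

1. (w (k) (m (g (g (u)))))  →  (m (g (g (u))))
normal form: (m (g (g (u))))


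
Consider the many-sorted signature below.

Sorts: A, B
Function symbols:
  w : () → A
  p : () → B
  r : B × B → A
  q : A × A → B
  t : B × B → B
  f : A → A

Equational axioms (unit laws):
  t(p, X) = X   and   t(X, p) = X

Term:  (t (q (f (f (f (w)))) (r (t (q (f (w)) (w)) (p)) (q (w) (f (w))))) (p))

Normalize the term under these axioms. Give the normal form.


1. (t (q (f (f (f (w)))) (r (t (q (f (w)) (w)) (p)) (q (w) (f (w))))) (p))  →  (q (f (f (f (w)))) (r (t (q (f (w)) (w)) (p)) (q (w) (f (w)))))
2. (q (f (f (f (w)))) (r (t (q (f (w)) (w)) (p)) (q (w) (f (w)))))  →  (q (f (f (f (w)))) (r (q (f (w)) (w)) (q (w) (f (w)))))

normal form = (q (f (f (f (w)))) (r (q (f (w)) (w)) (q (w) (f (w)))))


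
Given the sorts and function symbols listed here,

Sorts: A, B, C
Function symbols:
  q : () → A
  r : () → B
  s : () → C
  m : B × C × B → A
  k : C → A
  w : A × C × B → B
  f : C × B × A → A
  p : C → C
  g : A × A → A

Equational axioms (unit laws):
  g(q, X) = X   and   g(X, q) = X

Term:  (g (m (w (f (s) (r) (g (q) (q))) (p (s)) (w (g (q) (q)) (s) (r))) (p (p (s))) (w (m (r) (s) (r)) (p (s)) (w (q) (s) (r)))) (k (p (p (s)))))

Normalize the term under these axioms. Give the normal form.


1. (g (m (w (f (s) (r) (g (q) (q))) (p (s)) (w (g (q) (q)) (s) (r))) (p (p (s))) (w (m (r) (s) (r)) (p (s)) (w (q) (s) (r)))) (k (p (p (s)))))  →  (g (m (w (f (s) (r) (q)) (p (s)) (w (g (q) (q)) (s) (r))) (p (p (s))) (w (m (r) (s) (r)) (p (s)) (w (q) (s) (r)))) (k (p (p (s)))))
2. (g (m (w (f (s) (r) (q)) (p (s)) (w (g (q) (q)) (s) (r))) (p (p (s))) (w (m (r) (s) (r)) (p (s)) (w (q) (s) (r)))) (k (p (p (s)))))  →  (g (m (w (f (s) (r) (q)) (p (s)) (w (q) (s) (r))) (p (p (s))) (w (m (r) (s) (r)) (p (s)) (w (q) (s) (r)))) (k (p (p (s)))))

normal form = (g (m (w (f (s) (r) (q)) (p (s)) (w (q) (s) (r))) (p (p (s))) (w (m (r) (s) (r)) (p (s)) (w (q) (s) (r)))) (k (p (p (s)))))


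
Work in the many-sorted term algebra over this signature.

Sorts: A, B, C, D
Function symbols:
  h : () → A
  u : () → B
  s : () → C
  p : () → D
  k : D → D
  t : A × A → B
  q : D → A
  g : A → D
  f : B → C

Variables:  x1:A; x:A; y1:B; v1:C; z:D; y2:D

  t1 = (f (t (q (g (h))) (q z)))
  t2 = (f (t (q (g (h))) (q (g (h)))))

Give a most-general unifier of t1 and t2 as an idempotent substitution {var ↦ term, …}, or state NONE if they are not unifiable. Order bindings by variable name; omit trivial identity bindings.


{z ↦ (g (h))}


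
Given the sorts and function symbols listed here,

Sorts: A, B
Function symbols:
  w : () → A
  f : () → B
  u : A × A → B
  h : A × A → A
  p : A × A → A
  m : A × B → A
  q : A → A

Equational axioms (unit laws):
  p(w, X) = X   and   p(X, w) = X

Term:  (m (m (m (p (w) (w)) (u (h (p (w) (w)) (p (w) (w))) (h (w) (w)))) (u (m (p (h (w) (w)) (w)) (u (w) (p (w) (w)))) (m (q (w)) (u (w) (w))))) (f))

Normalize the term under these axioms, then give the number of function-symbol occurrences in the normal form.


1. (m (m (m (p (w) (w)) (u (h (p (w) (w)) (p (w) (w))) (h (w) (w)))) (u (m (p (h (w) (w)) (w)) (u (w) (p (w) (w)))) (m (q (w)) (u (w) (w))))) (f))  →  (m (m (m (w) (u (h (p (w) (w)) (p (w) (w))) (h (w) (w)))) (u (m (p (h (w) (w)) (w)) (u (w) (p (w) (w)))) (m (q (w)) (u (w) (w))))) (f))
2. (m (m (m (w) (u (h (p (w) (w)) (p (w) (w))) (h (w) (w)))) (u (m (p (h (w) (w)) (w)) (u (w) (p (w) (w)))) (m (q (w)) (u (w) (w))))) (f))  →  (m (m (m (w) (u (h (w) (p (w) (w))) (h (w) (w)))) (u (m (p (h (w) (w)) (w)) (u (w) (p (w) (w)))) (m (q (w)) (u (w) (w))))) (f))
3. (m (m (m (w) (u (h (w) (p (w) (w))) (h (w) (w)))) (u (m (p (h (w) (w)) (w)) (u (w) (p (w) (w)))) (m (q (w)) (u (w) (w))))) (f))  →  (m (m (m (w) (u (h (w) (w)) (h (w) (w)))) (u (m (p (h (w) (w)) (w)) (u (w) (p (w) (w)))) (m (q (w)) (u (w) (w))))) (f))
4. (m (m (m (w) (u (h (w) (w)) (h (w) (w)))) (u (m (p (h (w) (w)) (w)) (u (w) (p (w) (w)))) (m (q (w)) (u (w) (w))))) (f))  →  (m (m (m (w) (u (h (w) (w)) (h (w) (w)))) (u (m (h (w) (w)) (u (w) (p (w) (w)))) (m (q (w)) (u (w) (w))))) (f))
5. (m (m (m (w) (u (h (w) (w)) (h (w) (w)))) (u (m (h (w) (w)) (u (w) (p (w) (w)))) (m (q (w)) (u (w) (w))))) (f))  →  (m (m (m (w) (u (h (w) (w)) (h (w) (w)))) (u (m (h (w) (w)) (u (w) (w))) (m (q (w)) (u (w) (w))))) (f))
normal form: (m (m (m (w) (u (h (w) (w)) (h (w) (w)))) (u (m (h (w) (w)) (u (w) (w))) (m (q (w)) (u (w) (w))))) (f))

size = 26


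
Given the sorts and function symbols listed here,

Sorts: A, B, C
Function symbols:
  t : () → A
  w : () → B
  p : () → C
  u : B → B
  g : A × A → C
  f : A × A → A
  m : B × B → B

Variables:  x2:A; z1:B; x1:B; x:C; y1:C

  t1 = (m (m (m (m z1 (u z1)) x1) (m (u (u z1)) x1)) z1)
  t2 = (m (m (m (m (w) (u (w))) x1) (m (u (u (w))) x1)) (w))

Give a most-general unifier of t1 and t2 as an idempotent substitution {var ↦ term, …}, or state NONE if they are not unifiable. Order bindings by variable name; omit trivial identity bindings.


{z1 ↦ (w)}


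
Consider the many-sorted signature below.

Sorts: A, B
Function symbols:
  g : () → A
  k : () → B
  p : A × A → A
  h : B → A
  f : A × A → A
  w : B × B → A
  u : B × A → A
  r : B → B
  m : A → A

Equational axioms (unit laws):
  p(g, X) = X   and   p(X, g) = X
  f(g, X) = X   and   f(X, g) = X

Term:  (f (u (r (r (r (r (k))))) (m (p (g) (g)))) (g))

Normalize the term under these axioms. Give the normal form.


1. (f (u (r (r (r (r (k))))) (m (p (g) (g)))) (g))  →  (u (r (r (r (r (k))))) (m (p (g) (g))))
2. (u (r (r (r (r (k))))) (m (p (g) (g))))  →  (u (r (r (r (r (k))))) (m (g)))

normal form = (u (r (r (r (r (k))))) (m (g)))


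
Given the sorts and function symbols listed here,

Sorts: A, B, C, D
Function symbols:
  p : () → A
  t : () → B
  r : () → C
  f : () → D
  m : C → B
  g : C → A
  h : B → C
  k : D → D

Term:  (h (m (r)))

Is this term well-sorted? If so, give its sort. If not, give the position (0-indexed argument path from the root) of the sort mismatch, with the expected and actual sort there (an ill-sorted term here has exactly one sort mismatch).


well-sorted; sort = C

    (r) : C
  (m (r)) : B
(h (m (r))) : C


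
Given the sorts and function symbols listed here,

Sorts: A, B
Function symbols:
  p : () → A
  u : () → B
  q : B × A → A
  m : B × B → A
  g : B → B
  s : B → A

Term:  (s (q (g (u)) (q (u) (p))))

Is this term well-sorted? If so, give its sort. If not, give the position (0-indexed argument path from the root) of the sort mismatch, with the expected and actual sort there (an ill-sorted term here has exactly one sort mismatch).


      (u) : B
    (g (u)) : B
      (u) : B
      (p) : A
    (q (u) (p)) : A
  (q (g (u)) (q (u) (p))) : A
(s (q (g (u)) (q (u) (p)))) : ✗ arg 0 at [0] has sort A, expected B

ill-sorted at position [0]: expected B, got A


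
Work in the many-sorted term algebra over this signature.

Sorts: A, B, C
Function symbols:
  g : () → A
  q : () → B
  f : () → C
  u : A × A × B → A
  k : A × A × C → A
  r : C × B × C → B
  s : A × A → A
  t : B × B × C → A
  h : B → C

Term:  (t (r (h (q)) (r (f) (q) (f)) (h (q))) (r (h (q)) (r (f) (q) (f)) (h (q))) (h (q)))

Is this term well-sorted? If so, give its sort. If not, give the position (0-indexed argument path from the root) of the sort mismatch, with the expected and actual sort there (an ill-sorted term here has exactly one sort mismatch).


      (q) : B
    (h (q)) : C
      (f) : C
      (q) : B
      (f) : C
    (r (f) (q) (f)) : B
      (q) : B
    (h (q)) : C
  (r (h (q)) (r (f) (q) (f)) (h (q))) : B
      (q) : B
    (h (q)) : C
      (f) : C
      (q) : B
      (f) : C
    (r (f) (q) (f)) : B
      (q) : B
    (h (q)) : C
  (r (h (q)) (r (f) (q) (f)) (h (q))) : B
    (q) : B
  (h (q)) : C
(t (r (h (q)) (r (f) (q) (f)) (h (q))) (r (h (q)) (r (f) (q) (f)) (h (q))) (h (q))) : A

well-sorted; sort = A


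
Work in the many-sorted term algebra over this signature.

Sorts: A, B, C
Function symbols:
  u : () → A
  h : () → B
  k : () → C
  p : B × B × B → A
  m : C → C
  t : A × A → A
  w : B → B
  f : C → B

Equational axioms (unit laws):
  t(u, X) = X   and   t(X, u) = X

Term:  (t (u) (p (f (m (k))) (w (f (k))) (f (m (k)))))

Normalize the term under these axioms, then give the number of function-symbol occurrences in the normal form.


1. (t (u) (p (f (m (k))) (w (f (k))) (f (m (k)))))  →  (p (f (m (k))) (w (f (k))) (f (m (k))))
normal form: (p (f (m (k))) (w (f (k))) (f (m (k))))

size = 10


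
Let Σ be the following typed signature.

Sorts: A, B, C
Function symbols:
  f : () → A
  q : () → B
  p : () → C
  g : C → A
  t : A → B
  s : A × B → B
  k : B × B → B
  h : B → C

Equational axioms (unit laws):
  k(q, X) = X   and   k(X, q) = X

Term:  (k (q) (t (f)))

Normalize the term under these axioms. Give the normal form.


1. (k (q) (t (f)))  →  (t (f))

normal form = (t (f))


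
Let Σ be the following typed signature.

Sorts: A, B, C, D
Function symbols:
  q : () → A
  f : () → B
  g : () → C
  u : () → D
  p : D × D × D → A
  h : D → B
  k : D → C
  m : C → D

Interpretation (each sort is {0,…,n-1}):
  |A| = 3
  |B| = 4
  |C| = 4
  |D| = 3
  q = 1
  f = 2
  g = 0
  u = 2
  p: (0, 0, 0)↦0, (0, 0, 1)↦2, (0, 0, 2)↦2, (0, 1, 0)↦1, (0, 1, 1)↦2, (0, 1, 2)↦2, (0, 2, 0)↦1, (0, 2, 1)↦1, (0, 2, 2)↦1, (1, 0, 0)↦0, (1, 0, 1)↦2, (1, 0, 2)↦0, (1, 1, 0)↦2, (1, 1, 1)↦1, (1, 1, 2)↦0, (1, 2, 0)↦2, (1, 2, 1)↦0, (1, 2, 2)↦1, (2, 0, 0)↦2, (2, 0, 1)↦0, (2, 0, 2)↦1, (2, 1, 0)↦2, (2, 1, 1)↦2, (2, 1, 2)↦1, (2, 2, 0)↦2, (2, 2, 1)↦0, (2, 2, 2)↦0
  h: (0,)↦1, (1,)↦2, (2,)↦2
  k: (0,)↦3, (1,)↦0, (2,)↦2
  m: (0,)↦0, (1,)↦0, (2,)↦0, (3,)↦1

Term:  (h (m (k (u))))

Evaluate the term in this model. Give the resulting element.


  u = 2
  (k (u)) = k(2,) = 2
  (m (k (u))) = m(2,) = 0
  (h (m (k (u)))) = h(0,) = 1

value = 1


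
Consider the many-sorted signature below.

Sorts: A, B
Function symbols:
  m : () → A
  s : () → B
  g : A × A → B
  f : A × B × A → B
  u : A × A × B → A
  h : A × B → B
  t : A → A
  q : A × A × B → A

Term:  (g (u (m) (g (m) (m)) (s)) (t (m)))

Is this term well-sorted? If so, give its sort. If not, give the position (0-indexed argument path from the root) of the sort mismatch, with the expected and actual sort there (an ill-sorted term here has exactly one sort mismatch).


    (m) : A
      (m) : A
      (m) : A
    (g (m) (m)) : B
    (s) : B
  (u (m) (g (m) (m)) (s)) : ✗ arg 1 at [0, 1] has sort B, expected A
    (m) : A
  (t (m)) : A

ill-sorted at position [0, 1]: expected A, got B


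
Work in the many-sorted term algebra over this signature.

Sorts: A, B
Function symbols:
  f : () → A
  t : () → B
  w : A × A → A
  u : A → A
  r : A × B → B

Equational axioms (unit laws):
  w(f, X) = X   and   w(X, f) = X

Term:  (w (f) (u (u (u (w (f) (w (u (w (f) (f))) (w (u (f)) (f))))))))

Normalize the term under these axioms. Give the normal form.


1. (w (f) (u (u (u (w (f) (w (u (w (f) (f))) (w (u (f)) (f))))))))  →  (u (u (u (w (f) (w (u (w (f) (f))) (w (u (f)) (f)))))))
2. (u (u (u (w (f) (w (u (w (f) (f))) (w (u (f)) (f)))))))  →  (u (u (u (w (u (w (f) (f))) (w (u (f)) (f))))))
3. (u (u (u (w (u (w (f) (f))) (w (u (f)) (f))))))  →  (u (u (u (w (u (f)) (w (u (f)) (f))))))
4. (u (u (u (w (u (f)) (w (u (f)) (f))))))  →  (u (u (u (w (u (f)) (u (f))))))

normal form = (u (u (u (w (u (f)) (u (f))))))


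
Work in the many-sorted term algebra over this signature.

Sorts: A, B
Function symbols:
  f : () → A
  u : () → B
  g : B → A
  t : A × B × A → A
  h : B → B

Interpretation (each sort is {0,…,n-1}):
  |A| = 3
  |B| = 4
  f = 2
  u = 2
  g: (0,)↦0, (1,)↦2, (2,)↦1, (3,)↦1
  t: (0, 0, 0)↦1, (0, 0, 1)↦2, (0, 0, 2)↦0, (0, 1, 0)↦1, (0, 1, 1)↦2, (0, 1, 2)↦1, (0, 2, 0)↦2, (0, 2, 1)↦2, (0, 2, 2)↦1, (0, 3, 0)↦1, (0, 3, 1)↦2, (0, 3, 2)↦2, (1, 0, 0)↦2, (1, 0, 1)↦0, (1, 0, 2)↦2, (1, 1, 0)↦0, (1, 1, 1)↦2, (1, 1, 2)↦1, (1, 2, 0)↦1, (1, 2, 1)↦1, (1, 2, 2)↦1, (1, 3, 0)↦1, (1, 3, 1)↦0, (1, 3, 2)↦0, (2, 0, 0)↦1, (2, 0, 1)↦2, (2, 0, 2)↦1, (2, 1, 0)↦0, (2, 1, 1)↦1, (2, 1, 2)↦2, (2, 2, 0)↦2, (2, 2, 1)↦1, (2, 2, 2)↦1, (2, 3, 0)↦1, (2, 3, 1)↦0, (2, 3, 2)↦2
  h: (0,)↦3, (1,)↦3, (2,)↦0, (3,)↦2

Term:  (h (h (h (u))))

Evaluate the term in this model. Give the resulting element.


  u = 2
  (h (u)) = h(2,) = 0
  (h (h (u))) = h(0,) = 3
  (h (h (h (u)))) = h(3,) = 2

value = 2


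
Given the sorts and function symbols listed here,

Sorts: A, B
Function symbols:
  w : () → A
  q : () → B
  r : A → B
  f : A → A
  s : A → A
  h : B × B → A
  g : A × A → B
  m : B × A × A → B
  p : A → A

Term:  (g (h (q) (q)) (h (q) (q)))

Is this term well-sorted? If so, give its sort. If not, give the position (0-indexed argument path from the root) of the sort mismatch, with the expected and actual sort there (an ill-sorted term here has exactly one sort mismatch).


well-sorted; sort = B

    (q) : B
    (q) : B
  (h (q) (q)) : A
    (q) : B
    (q) : B
  (h (q) (q)) : A
(g (h (q) (q)) (h (q) (q))) : B


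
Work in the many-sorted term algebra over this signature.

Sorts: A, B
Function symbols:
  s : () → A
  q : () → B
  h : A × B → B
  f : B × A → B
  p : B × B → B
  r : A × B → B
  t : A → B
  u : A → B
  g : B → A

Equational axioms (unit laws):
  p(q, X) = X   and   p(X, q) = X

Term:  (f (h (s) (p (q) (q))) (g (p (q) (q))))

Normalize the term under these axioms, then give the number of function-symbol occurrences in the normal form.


size = 6

1. (f (h (s) (p (q) (q))) (g (p (q) (q))))  →  (f (h (s) (q)) (g (p (q) (q))))
2. (f (h (s) (q)) (g (p (q) (q))))  →  (f (h (s) (q)) (g (q)))
normal form: (f (h (s) (q)) (g (q)))


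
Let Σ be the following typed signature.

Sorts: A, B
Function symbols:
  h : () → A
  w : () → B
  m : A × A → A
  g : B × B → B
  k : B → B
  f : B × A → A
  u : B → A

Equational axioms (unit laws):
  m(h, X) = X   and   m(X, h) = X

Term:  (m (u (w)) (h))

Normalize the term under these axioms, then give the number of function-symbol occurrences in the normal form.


1. (m (u (w)) (h))  →  (u (w))
normal form: (u (w))

size = 2


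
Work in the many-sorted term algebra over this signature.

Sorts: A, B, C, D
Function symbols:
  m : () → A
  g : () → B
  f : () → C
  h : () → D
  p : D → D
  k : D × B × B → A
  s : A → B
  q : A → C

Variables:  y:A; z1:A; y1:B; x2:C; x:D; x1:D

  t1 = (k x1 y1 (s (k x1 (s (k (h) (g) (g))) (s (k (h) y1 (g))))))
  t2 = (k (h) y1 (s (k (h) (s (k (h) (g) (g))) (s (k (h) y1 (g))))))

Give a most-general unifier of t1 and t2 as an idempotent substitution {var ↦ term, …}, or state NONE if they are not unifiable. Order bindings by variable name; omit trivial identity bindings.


{x1 ↦ (h)}


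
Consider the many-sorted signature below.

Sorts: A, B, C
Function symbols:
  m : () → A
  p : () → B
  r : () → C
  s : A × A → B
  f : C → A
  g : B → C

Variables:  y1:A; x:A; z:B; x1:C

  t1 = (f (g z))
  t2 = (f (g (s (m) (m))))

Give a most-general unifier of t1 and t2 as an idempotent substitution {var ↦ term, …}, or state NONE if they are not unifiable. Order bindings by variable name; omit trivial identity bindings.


{z ↦ (s (m) (m))}


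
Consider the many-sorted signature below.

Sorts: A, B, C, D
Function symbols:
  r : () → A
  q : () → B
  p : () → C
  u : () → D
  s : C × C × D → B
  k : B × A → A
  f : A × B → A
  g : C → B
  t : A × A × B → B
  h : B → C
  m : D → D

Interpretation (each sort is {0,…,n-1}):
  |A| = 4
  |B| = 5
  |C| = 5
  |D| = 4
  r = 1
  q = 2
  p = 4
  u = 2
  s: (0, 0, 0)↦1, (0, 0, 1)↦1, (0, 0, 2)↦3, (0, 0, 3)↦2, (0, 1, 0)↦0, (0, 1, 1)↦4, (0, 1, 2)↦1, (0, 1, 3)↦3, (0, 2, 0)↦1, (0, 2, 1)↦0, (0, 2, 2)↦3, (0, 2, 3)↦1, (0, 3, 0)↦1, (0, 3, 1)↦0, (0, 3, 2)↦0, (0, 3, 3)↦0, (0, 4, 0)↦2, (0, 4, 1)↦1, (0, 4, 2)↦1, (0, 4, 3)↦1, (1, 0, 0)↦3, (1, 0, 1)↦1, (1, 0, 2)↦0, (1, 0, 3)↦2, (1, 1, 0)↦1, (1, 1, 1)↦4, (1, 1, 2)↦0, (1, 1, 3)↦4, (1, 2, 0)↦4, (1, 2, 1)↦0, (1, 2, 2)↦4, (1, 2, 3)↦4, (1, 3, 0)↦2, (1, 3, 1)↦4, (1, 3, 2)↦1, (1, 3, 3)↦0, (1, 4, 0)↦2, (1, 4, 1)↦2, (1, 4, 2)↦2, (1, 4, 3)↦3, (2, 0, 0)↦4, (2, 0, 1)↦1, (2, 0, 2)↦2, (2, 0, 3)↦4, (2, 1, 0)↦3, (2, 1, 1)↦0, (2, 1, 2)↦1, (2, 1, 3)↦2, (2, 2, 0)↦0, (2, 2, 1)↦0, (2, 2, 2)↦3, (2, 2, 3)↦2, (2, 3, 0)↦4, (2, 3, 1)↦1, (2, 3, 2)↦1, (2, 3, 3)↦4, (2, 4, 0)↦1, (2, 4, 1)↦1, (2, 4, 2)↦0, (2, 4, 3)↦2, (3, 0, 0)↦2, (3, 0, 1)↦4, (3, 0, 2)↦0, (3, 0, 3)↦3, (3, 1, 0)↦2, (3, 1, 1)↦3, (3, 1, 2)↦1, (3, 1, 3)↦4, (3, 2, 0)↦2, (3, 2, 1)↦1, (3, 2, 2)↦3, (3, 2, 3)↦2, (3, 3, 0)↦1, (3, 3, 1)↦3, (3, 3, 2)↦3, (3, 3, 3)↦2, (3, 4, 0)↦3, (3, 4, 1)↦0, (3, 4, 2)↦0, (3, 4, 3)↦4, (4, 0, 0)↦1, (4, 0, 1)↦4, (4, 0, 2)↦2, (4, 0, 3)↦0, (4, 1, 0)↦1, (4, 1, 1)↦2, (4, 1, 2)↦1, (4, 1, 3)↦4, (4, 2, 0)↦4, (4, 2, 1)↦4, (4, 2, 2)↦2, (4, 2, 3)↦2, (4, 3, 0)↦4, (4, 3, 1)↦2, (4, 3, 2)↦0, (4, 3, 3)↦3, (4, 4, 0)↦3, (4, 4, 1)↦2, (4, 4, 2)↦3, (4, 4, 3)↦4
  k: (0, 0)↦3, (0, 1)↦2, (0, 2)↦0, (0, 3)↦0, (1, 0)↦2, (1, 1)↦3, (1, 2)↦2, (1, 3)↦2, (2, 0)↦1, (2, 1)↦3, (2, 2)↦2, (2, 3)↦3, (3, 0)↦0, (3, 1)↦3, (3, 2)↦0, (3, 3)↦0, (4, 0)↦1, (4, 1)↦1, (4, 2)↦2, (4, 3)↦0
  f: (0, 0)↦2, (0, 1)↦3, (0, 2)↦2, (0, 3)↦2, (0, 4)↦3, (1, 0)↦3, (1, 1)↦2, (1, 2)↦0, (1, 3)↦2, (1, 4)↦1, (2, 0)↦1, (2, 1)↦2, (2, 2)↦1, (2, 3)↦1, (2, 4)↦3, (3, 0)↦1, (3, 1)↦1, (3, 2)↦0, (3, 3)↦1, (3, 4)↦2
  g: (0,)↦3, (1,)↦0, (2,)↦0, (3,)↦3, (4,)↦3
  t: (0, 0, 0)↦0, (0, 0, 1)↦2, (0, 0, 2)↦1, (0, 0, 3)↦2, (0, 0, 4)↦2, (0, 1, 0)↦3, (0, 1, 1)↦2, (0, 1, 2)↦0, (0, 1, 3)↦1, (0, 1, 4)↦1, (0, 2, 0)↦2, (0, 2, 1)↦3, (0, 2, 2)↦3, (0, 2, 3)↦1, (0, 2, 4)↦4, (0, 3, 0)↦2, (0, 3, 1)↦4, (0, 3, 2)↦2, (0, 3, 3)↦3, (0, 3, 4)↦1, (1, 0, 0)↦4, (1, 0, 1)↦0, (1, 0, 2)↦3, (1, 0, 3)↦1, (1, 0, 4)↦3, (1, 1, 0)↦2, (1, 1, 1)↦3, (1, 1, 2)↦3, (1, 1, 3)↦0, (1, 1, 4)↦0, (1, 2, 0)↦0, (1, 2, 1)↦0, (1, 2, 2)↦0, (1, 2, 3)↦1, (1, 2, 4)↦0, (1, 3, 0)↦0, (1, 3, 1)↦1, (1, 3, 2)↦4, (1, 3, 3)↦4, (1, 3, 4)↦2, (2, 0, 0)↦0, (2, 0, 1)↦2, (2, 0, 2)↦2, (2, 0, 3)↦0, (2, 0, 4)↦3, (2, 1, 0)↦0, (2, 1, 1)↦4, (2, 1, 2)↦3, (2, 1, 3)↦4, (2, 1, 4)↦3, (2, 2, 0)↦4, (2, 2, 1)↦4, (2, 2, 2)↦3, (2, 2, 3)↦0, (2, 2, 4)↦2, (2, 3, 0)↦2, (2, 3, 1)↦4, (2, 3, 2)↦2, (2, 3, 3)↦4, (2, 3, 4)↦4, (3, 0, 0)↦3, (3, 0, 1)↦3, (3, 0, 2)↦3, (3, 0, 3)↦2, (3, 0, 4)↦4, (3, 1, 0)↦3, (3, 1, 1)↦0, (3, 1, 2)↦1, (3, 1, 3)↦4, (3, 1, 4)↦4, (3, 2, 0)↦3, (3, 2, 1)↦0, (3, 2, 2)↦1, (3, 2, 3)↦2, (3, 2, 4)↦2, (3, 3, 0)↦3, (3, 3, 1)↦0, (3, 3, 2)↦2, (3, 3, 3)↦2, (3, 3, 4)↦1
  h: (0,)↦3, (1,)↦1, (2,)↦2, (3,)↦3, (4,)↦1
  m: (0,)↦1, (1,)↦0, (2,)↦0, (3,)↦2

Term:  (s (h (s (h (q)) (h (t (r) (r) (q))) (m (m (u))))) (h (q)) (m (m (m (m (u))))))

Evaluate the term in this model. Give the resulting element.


  q = 2
  (h (q)) = h(2,) = 2
  r = 1
  r = 1
  q = 2
  (t (r) (r) (q)) = t(1, 1, 2) = 3
  (h (t (r) (r) (q))) = h(3,) = 3
  u = 2
  (m (u)) = m(2,) = 0
  (m (m (u))) = m(0,) = 1
  (s (h (q)) (h (t (r) (r) (q))) (m (m (u)))) = s(2, 3, 1) = 1
  (h (s (h (q)) (h (t (r) (r) (q))) (m (m (u))))) = h(1,) = 1
  q = 2
  (h (q)) = h(2,) = 2
  u = 2
  (m (u)) = m(2,) = 0
  (m (m (u))) = m(0,) = 1
  (m (m (m (u)))) = m(1,) = 0
  (m (m (m (m (u))))) = m(0,) = 1
  (s (h (s (h (q)) (h (t (r) (r) (q))) (m (m (u))))) (h (q)) (m (m (m (m (u)))))) = s(1, 2, 1) = 0

value = 0


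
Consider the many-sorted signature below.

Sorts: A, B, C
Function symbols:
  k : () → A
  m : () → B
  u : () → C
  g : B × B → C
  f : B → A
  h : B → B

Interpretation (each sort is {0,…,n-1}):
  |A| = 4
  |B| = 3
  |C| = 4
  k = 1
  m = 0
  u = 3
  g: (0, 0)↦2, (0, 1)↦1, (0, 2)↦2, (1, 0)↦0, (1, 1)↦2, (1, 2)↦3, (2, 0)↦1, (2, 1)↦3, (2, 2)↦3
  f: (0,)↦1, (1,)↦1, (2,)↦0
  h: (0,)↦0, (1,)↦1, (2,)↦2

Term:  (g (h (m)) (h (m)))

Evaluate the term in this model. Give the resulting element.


value = 2

  m = 0
  (h (m)) = h(0,) = 0
  m = 0
  (h (m)) = h(0,) = 0
  (g (h (m)) (h (m))) = g(0, 0) = 2


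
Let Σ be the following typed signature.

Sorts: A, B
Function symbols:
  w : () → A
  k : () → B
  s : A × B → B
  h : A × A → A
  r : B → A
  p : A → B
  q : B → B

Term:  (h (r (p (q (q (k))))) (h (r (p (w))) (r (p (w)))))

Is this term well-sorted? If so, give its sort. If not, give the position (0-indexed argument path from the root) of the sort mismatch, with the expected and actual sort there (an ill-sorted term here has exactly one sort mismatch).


ill-sorted at position [0, 0, 0]: expected A, got B

          (k) : B
        (q (k)) : B
      (q (q (k))) : B
    (p (q (q (k)))) : ✗ arg 0 at [0, 0, 0] has sort B, expected A
        (w) : A
      (p (w)) : B
    (r (p (w))) : A
        (w) : A
      (p (w)) : B
    (r (p (w))) : A
  (h (r (p (w))) (r (p (w)))) : A


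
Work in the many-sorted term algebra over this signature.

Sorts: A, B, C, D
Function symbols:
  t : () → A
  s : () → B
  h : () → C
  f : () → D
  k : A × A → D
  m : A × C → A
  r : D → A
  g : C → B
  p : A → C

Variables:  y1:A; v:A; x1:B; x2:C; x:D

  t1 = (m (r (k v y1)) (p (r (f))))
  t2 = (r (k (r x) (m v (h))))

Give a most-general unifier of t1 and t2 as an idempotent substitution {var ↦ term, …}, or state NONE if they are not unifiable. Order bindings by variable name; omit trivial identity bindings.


NONE (not unifiable)

head clash or occurs-check failure — not unifiable
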